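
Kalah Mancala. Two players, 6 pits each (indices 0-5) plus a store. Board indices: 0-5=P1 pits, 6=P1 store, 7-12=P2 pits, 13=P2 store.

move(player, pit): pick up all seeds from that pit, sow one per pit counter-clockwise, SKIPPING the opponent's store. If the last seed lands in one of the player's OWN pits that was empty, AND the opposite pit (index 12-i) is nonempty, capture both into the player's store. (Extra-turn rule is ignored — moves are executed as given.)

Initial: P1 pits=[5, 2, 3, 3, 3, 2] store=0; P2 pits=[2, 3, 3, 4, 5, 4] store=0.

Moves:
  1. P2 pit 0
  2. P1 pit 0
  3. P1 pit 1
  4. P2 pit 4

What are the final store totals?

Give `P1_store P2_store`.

Move 1: P2 pit0 -> P1=[5,2,3,3,3,2](0) P2=[0,4,4,4,5,4](0)
Move 2: P1 pit0 -> P1=[0,3,4,4,4,3](0) P2=[0,4,4,4,5,4](0)
Move 3: P1 pit1 -> P1=[0,0,5,5,5,3](0) P2=[0,4,4,4,5,4](0)
Move 4: P2 pit4 -> P1=[1,1,6,5,5,3](0) P2=[0,4,4,4,0,5](1)

Answer: 0 1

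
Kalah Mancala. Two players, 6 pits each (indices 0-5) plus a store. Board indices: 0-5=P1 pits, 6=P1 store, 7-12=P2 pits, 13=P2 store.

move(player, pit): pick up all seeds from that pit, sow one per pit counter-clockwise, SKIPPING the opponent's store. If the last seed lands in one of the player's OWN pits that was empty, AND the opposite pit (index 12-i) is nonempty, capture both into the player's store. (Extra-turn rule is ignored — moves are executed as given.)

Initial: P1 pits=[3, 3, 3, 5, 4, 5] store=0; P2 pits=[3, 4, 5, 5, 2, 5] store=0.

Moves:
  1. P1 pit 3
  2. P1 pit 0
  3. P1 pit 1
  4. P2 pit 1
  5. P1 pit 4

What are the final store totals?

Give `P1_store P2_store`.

Move 1: P1 pit3 -> P1=[3,3,3,0,5,6](1) P2=[4,5,5,5,2,5](0)
Move 2: P1 pit0 -> P1=[0,4,4,0,5,6](7) P2=[4,5,0,5,2,5](0)
Move 3: P1 pit1 -> P1=[0,0,5,1,6,7](7) P2=[4,5,0,5,2,5](0)
Move 4: P2 pit1 -> P1=[0,0,5,1,6,7](7) P2=[4,0,1,6,3,6](1)
Move 5: P1 pit4 -> P1=[0,0,5,1,0,8](8) P2=[5,1,2,7,3,6](1)

Answer: 8 1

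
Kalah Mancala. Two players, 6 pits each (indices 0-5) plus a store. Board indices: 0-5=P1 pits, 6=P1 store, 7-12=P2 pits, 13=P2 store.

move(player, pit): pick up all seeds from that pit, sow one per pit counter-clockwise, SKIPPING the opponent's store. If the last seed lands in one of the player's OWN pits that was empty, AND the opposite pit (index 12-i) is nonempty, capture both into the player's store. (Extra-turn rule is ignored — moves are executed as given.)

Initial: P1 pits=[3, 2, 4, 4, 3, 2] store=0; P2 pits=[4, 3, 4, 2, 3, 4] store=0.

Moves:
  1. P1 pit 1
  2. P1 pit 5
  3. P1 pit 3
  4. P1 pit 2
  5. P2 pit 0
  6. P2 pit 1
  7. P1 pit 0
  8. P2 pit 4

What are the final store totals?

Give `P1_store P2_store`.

Answer: 3 3

Derivation:
Move 1: P1 pit1 -> P1=[3,0,5,5,3,2](0) P2=[4,3,4,2,3,4](0)
Move 2: P1 pit5 -> P1=[3,0,5,5,3,0](1) P2=[5,3,4,2,3,4](0)
Move 3: P1 pit3 -> P1=[3,0,5,0,4,1](2) P2=[6,4,4,2,3,4](0)
Move 4: P1 pit2 -> P1=[3,0,0,1,5,2](3) P2=[7,4,4,2,3,4](0)
Move 5: P2 pit0 -> P1=[4,0,0,1,5,2](3) P2=[0,5,5,3,4,5](1)
Move 6: P2 pit1 -> P1=[4,0,0,1,5,2](3) P2=[0,0,6,4,5,6](2)
Move 7: P1 pit0 -> P1=[0,1,1,2,6,2](3) P2=[0,0,6,4,5,6](2)
Move 8: P2 pit4 -> P1=[1,2,2,2,6,2](3) P2=[0,0,6,4,0,7](3)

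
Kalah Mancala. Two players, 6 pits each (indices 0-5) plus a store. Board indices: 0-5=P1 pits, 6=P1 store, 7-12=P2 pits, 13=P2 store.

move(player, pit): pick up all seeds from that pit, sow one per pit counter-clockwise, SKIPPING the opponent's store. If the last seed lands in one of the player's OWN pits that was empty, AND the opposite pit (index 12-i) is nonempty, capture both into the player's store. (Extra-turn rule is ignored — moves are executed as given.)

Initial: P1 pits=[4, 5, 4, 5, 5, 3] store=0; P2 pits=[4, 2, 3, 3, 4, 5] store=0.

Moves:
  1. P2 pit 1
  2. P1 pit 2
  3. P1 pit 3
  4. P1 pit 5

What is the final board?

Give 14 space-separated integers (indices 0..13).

Move 1: P2 pit1 -> P1=[4,5,4,5,5,3](0) P2=[4,0,4,4,4,5](0)
Move 2: P1 pit2 -> P1=[4,5,0,6,6,4](1) P2=[4,0,4,4,4,5](0)
Move 3: P1 pit3 -> P1=[4,5,0,0,7,5](2) P2=[5,1,5,4,4,5](0)
Move 4: P1 pit5 -> P1=[4,5,0,0,7,0](3) P2=[6,2,6,5,4,5](0)

Answer: 4 5 0 0 7 0 3 6 2 6 5 4 5 0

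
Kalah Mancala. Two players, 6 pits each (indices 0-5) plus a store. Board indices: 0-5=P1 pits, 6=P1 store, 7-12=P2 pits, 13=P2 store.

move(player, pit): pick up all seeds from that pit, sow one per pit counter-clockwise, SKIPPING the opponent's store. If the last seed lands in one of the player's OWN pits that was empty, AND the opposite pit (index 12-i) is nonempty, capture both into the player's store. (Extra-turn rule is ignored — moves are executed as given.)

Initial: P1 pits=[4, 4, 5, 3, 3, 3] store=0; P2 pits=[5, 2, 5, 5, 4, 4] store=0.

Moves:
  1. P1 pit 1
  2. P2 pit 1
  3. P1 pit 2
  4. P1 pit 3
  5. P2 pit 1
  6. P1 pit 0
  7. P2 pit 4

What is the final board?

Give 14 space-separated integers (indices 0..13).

Move 1: P1 pit1 -> P1=[4,0,6,4,4,4](0) P2=[5,2,5,5,4,4](0)
Move 2: P2 pit1 -> P1=[4,0,6,4,4,4](0) P2=[5,0,6,6,4,4](0)
Move 3: P1 pit2 -> P1=[4,0,0,5,5,5](1) P2=[6,1,6,6,4,4](0)
Move 4: P1 pit3 -> P1=[4,0,0,0,6,6](2) P2=[7,2,6,6,4,4](0)
Move 5: P2 pit1 -> P1=[4,0,0,0,6,6](2) P2=[7,0,7,7,4,4](0)
Move 6: P1 pit0 -> P1=[0,1,1,1,7,6](2) P2=[7,0,7,7,4,4](0)
Move 7: P2 pit4 -> P1=[1,2,1,1,7,6](2) P2=[7,0,7,7,0,5](1)

Answer: 1 2 1 1 7 6 2 7 0 7 7 0 5 1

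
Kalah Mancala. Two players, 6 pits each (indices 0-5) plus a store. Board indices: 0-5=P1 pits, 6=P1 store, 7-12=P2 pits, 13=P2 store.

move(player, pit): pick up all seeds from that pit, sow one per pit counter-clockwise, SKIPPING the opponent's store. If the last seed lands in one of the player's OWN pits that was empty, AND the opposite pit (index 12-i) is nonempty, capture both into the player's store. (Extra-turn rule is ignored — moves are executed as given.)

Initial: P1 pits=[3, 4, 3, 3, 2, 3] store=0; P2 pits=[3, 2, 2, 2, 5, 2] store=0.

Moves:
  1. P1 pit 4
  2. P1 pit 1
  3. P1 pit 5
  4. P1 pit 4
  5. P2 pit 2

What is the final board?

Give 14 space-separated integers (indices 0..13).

Move 1: P1 pit4 -> P1=[3,4,3,3,0,4](1) P2=[3,2,2,2,5,2](0)
Move 2: P1 pit1 -> P1=[3,0,4,4,1,5](1) P2=[3,2,2,2,5,2](0)
Move 3: P1 pit5 -> P1=[3,0,4,4,1,0](2) P2=[4,3,3,3,5,2](0)
Move 4: P1 pit4 -> P1=[3,0,4,4,0,0](7) P2=[0,3,3,3,5,2](0)
Move 5: P2 pit2 -> P1=[3,0,4,4,0,0](7) P2=[0,3,0,4,6,3](0)

Answer: 3 0 4 4 0 0 7 0 3 0 4 6 3 0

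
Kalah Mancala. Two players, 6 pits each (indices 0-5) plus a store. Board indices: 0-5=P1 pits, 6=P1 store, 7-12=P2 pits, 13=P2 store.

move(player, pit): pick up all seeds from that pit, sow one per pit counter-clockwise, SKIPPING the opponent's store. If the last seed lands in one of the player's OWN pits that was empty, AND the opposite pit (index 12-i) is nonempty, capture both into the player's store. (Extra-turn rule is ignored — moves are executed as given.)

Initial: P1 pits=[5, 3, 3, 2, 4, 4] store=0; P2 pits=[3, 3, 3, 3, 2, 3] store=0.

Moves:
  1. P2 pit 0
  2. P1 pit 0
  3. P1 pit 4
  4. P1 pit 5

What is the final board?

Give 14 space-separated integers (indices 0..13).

Move 1: P2 pit0 -> P1=[5,3,3,2,4,4](0) P2=[0,4,4,4,2,3](0)
Move 2: P1 pit0 -> P1=[0,4,4,3,5,5](0) P2=[0,4,4,4,2,3](0)
Move 3: P1 pit4 -> P1=[0,4,4,3,0,6](1) P2=[1,5,5,4,2,3](0)
Move 4: P1 pit5 -> P1=[0,4,4,3,0,0](2) P2=[2,6,6,5,3,3](0)

Answer: 0 4 4 3 0 0 2 2 6 6 5 3 3 0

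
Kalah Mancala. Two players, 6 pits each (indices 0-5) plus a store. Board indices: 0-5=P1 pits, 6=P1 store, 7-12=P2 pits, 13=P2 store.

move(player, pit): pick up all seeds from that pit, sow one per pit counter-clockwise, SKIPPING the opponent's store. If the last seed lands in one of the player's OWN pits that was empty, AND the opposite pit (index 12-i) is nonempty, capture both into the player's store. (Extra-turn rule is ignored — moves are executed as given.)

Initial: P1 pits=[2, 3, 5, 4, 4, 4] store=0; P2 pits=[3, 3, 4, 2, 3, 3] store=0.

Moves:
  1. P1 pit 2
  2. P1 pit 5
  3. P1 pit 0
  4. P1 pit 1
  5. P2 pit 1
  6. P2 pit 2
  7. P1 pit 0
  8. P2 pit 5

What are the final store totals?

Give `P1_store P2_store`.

Move 1: P1 pit2 -> P1=[2,3,0,5,5,5](1) P2=[4,3,4,2,3,3](0)
Move 2: P1 pit5 -> P1=[2,3,0,5,5,0](2) P2=[5,4,5,3,3,3](0)
Move 3: P1 pit0 -> P1=[0,4,0,5,5,0](6) P2=[5,4,5,0,3,3](0)
Move 4: P1 pit1 -> P1=[0,0,1,6,6,0](12) P2=[0,4,5,0,3,3](0)
Move 5: P2 pit1 -> P1=[0,0,1,6,6,0](12) P2=[0,0,6,1,4,4](0)
Move 6: P2 pit2 -> P1=[1,1,1,6,6,0](12) P2=[0,0,0,2,5,5](1)
Move 7: P1 pit0 -> P1=[0,2,1,6,6,0](12) P2=[0,0,0,2,5,5](1)
Move 8: P2 pit5 -> P1=[1,3,2,7,6,0](12) P2=[0,0,0,2,5,0](2)

Answer: 12 2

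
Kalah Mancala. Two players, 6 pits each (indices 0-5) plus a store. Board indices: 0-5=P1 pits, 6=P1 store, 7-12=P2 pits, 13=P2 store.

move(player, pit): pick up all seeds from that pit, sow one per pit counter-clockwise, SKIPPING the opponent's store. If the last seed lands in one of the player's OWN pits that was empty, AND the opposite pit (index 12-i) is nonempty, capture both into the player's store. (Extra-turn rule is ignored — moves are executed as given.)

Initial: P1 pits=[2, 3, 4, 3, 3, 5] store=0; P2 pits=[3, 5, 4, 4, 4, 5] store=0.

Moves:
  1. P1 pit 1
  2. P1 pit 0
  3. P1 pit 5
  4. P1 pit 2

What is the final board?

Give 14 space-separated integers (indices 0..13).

Answer: 0 1 0 5 5 1 2 5 7 5 5 4 5 0

Derivation:
Move 1: P1 pit1 -> P1=[2,0,5,4,4,5](0) P2=[3,5,4,4,4,5](0)
Move 2: P1 pit0 -> P1=[0,1,6,4,4,5](0) P2=[3,5,4,4,4,5](0)
Move 3: P1 pit5 -> P1=[0,1,6,4,4,0](1) P2=[4,6,5,5,4,5](0)
Move 4: P1 pit2 -> P1=[0,1,0,5,5,1](2) P2=[5,7,5,5,4,5](0)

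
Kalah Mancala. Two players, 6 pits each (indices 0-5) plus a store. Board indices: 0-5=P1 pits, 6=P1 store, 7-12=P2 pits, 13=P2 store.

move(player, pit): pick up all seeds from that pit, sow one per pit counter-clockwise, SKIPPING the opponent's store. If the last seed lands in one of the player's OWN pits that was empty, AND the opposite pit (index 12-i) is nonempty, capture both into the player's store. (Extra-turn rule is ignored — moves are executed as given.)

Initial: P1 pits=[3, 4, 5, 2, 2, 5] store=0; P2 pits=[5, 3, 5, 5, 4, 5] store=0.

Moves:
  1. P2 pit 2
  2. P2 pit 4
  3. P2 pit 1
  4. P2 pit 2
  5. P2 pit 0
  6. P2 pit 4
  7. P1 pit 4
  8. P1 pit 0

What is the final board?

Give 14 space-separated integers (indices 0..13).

Answer: 0 1 7 3 1 7 1 0 1 1 9 0 9 8

Derivation:
Move 1: P2 pit2 -> P1=[4,4,5,2,2,5](0) P2=[5,3,0,6,5,6](1)
Move 2: P2 pit4 -> P1=[5,5,6,2,2,5](0) P2=[5,3,0,6,0,7](2)
Move 3: P2 pit1 -> P1=[5,0,6,2,2,5](0) P2=[5,0,1,7,0,7](8)
Move 4: P2 pit2 -> P1=[5,0,6,2,2,5](0) P2=[5,0,0,8,0,7](8)
Move 5: P2 pit0 -> P1=[5,0,6,2,2,5](0) P2=[0,1,1,9,1,8](8)
Move 6: P2 pit4 -> P1=[5,0,6,2,2,5](0) P2=[0,1,1,9,0,9](8)
Move 7: P1 pit4 -> P1=[5,0,6,2,0,6](1) P2=[0,1,1,9,0,9](8)
Move 8: P1 pit0 -> P1=[0,1,7,3,1,7](1) P2=[0,1,1,9,0,9](8)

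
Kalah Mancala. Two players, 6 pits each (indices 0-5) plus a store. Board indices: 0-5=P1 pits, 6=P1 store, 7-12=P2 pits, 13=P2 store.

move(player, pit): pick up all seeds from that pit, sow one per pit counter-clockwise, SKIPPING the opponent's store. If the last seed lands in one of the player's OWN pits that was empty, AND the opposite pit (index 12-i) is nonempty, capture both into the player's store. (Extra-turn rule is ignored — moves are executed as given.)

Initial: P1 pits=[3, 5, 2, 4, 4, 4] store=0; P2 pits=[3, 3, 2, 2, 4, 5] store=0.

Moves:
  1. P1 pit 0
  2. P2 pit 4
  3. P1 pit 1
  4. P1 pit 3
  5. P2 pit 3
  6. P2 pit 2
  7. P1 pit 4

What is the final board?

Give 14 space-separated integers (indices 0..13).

Answer: 1 0 4 0 0 7 3 6 6 1 2 2 8 1

Derivation:
Move 1: P1 pit0 -> P1=[0,6,3,5,4,4](0) P2=[3,3,2,2,4,5](0)
Move 2: P2 pit4 -> P1=[1,7,3,5,4,4](0) P2=[3,3,2,2,0,6](1)
Move 3: P1 pit1 -> P1=[1,0,4,6,5,5](1) P2=[4,4,2,2,0,6](1)
Move 4: P1 pit3 -> P1=[1,0,4,0,6,6](2) P2=[5,5,3,2,0,6](1)
Move 5: P2 pit3 -> P1=[1,0,4,0,6,6](2) P2=[5,5,3,0,1,7](1)
Move 6: P2 pit2 -> P1=[1,0,4,0,6,6](2) P2=[5,5,0,1,2,8](1)
Move 7: P1 pit4 -> P1=[1,0,4,0,0,7](3) P2=[6,6,1,2,2,8](1)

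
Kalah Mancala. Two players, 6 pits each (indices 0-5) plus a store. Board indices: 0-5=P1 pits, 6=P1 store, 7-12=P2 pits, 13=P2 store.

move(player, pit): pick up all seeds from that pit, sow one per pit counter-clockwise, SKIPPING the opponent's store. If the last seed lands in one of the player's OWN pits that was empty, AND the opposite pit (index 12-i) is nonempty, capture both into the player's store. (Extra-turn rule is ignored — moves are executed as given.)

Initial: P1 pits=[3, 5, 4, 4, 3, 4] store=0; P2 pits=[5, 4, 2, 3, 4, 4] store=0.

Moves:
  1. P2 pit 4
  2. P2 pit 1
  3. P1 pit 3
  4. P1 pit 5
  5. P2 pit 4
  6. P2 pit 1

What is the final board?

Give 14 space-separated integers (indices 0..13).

Answer: 4 6 4 0 4 0 2 7 0 5 5 0 7 1

Derivation:
Move 1: P2 pit4 -> P1=[4,6,4,4,3,4](0) P2=[5,4,2,3,0,5](1)
Move 2: P2 pit1 -> P1=[4,6,4,4,3,4](0) P2=[5,0,3,4,1,6](1)
Move 3: P1 pit3 -> P1=[4,6,4,0,4,5](1) P2=[6,0,3,4,1,6](1)
Move 4: P1 pit5 -> P1=[4,6,4,0,4,0](2) P2=[7,1,4,5,1,6](1)
Move 5: P2 pit4 -> P1=[4,6,4,0,4,0](2) P2=[7,1,4,5,0,7](1)
Move 6: P2 pit1 -> P1=[4,6,4,0,4,0](2) P2=[7,0,5,5,0,7](1)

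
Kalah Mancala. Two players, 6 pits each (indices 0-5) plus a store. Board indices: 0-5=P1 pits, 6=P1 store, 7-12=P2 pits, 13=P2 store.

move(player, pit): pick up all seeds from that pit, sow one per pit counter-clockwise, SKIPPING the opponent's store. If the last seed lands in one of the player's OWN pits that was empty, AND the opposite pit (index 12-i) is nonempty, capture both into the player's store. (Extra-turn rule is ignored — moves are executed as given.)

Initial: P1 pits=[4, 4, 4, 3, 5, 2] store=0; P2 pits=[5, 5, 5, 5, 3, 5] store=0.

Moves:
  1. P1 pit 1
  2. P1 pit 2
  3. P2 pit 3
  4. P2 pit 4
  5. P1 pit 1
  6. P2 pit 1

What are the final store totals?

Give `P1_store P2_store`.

Move 1: P1 pit1 -> P1=[4,0,5,4,6,3](0) P2=[5,5,5,5,3,5](0)
Move 2: P1 pit2 -> P1=[4,0,0,5,7,4](1) P2=[6,5,5,5,3,5](0)
Move 3: P2 pit3 -> P1=[5,1,0,5,7,4](1) P2=[6,5,5,0,4,6](1)
Move 4: P2 pit4 -> P1=[6,2,0,5,7,4](1) P2=[6,5,5,0,0,7](2)
Move 5: P1 pit1 -> P1=[6,0,1,6,7,4](1) P2=[6,5,5,0,0,7](2)
Move 6: P2 pit1 -> P1=[6,0,1,6,7,4](1) P2=[6,0,6,1,1,8](3)

Answer: 1 3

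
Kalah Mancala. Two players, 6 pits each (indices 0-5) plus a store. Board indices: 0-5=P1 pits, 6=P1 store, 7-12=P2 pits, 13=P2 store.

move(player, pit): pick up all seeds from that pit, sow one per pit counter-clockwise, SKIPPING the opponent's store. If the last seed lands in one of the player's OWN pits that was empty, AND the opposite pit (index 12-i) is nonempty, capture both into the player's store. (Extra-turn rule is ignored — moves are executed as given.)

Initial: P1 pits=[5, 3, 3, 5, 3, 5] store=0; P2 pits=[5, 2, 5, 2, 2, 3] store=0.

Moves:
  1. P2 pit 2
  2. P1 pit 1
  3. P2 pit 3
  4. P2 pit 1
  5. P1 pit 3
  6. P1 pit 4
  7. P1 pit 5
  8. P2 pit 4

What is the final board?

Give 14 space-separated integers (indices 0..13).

Move 1: P2 pit2 -> P1=[6,3,3,5,3,5](0) P2=[5,2,0,3,3,4](1)
Move 2: P1 pit1 -> P1=[6,0,4,6,4,5](0) P2=[5,2,0,3,3,4](1)
Move 3: P2 pit3 -> P1=[6,0,4,6,4,5](0) P2=[5,2,0,0,4,5](2)
Move 4: P2 pit1 -> P1=[6,0,0,6,4,5](0) P2=[5,0,1,0,4,5](7)
Move 5: P1 pit3 -> P1=[6,0,0,0,5,6](1) P2=[6,1,2,0,4,5](7)
Move 6: P1 pit4 -> P1=[6,0,0,0,0,7](2) P2=[7,2,3,0,4,5](7)
Move 7: P1 pit5 -> P1=[6,0,0,0,0,0](3) P2=[8,3,4,1,5,6](7)
Move 8: P2 pit4 -> P1=[7,1,1,0,0,0](3) P2=[8,3,4,1,0,7](8)

Answer: 7 1 1 0 0 0 3 8 3 4 1 0 7 8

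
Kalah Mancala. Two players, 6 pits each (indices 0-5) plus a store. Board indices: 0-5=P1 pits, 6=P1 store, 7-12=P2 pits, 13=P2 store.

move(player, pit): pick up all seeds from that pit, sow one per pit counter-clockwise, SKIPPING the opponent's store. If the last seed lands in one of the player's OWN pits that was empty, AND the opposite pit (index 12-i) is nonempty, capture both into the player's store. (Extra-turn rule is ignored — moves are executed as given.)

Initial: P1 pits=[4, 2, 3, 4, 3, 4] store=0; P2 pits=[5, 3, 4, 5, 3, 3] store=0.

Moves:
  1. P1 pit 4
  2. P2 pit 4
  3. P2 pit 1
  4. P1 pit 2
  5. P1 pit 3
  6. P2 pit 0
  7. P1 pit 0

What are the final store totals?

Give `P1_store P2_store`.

Answer: 3 5

Derivation:
Move 1: P1 pit4 -> P1=[4,2,3,4,0,5](1) P2=[6,3,4,5,3,3](0)
Move 2: P2 pit4 -> P1=[5,2,3,4,0,5](1) P2=[6,3,4,5,0,4](1)
Move 3: P2 pit1 -> P1=[5,0,3,4,0,5](1) P2=[6,0,5,6,0,4](4)
Move 4: P1 pit2 -> P1=[5,0,0,5,1,6](1) P2=[6,0,5,6,0,4](4)
Move 5: P1 pit3 -> P1=[5,0,0,0,2,7](2) P2=[7,1,5,6,0,4](4)
Move 6: P2 pit0 -> P1=[6,0,0,0,2,7](2) P2=[0,2,6,7,1,5](5)
Move 7: P1 pit0 -> P1=[0,1,1,1,3,8](3) P2=[0,2,6,7,1,5](5)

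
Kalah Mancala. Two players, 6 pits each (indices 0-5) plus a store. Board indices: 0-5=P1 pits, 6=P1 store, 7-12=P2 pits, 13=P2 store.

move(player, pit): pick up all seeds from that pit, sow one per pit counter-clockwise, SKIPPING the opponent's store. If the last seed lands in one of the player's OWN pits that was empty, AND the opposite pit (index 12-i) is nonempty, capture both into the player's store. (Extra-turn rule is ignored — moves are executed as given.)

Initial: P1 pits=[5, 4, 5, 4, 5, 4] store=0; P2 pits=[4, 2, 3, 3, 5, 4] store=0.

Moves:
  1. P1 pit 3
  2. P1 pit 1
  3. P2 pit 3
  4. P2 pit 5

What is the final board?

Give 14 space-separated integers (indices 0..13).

Move 1: P1 pit3 -> P1=[5,4,5,0,6,5](1) P2=[5,2,3,3,5,4](0)
Move 2: P1 pit1 -> P1=[5,0,6,1,7,6](1) P2=[5,2,3,3,5,4](0)
Move 3: P2 pit3 -> P1=[5,0,6,1,7,6](1) P2=[5,2,3,0,6,5](1)
Move 4: P2 pit5 -> P1=[6,1,7,2,7,6](1) P2=[5,2,3,0,6,0](2)

Answer: 6 1 7 2 7 6 1 5 2 3 0 6 0 2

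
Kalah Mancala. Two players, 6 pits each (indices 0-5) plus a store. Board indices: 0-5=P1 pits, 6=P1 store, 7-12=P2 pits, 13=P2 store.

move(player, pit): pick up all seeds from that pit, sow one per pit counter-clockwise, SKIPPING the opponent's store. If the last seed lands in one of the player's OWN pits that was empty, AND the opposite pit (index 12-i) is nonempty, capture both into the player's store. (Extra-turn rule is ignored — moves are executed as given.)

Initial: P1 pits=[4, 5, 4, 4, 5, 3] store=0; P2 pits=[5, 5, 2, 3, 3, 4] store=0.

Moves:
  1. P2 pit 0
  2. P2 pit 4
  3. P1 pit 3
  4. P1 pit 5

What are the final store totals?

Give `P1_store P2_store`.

Move 1: P2 pit0 -> P1=[4,5,4,4,5,3](0) P2=[0,6,3,4,4,5](0)
Move 2: P2 pit4 -> P1=[5,6,4,4,5,3](0) P2=[0,6,3,4,0,6](1)
Move 3: P1 pit3 -> P1=[5,6,4,0,6,4](1) P2=[1,6,3,4,0,6](1)
Move 4: P1 pit5 -> P1=[5,6,4,0,6,0](2) P2=[2,7,4,4,0,6](1)

Answer: 2 1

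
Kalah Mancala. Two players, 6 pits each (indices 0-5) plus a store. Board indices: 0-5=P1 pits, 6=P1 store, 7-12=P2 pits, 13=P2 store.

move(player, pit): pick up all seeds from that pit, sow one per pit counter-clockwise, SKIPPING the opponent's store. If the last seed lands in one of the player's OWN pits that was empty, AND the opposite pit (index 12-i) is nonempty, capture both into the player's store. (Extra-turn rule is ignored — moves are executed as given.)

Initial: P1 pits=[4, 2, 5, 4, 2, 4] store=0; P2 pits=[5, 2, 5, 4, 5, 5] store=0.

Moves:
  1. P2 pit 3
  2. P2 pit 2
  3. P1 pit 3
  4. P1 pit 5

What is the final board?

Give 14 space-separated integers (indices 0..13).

Move 1: P2 pit3 -> P1=[5,2,5,4,2,4](0) P2=[5,2,5,0,6,6](1)
Move 2: P2 pit2 -> P1=[6,2,5,4,2,4](0) P2=[5,2,0,1,7,7](2)
Move 3: P1 pit3 -> P1=[6,2,5,0,3,5](1) P2=[6,2,0,1,7,7](2)
Move 4: P1 pit5 -> P1=[6,2,5,0,3,0](2) P2=[7,3,1,2,7,7](2)

Answer: 6 2 5 0 3 0 2 7 3 1 2 7 7 2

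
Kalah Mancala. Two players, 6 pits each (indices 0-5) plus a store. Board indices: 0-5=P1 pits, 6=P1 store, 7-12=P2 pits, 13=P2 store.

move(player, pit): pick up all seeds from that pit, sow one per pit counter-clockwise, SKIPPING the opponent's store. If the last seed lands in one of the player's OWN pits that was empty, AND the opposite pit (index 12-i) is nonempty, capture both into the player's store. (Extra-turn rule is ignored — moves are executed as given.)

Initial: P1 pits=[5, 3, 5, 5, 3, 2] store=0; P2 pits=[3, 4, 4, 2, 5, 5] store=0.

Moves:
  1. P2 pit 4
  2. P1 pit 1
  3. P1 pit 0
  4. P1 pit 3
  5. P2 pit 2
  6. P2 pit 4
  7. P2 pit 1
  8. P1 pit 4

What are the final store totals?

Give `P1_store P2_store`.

Answer: 3 3

Derivation:
Move 1: P2 pit4 -> P1=[6,4,6,5,3,2](0) P2=[3,4,4,2,0,6](1)
Move 2: P1 pit1 -> P1=[6,0,7,6,4,3](0) P2=[3,4,4,2,0,6](1)
Move 3: P1 pit0 -> P1=[0,1,8,7,5,4](1) P2=[3,4,4,2,0,6](1)
Move 4: P1 pit3 -> P1=[0,1,8,0,6,5](2) P2=[4,5,5,3,0,6](1)
Move 5: P2 pit2 -> P1=[1,1,8,0,6,5](2) P2=[4,5,0,4,1,7](2)
Move 6: P2 pit4 -> P1=[1,1,8,0,6,5](2) P2=[4,5,0,4,0,8](2)
Move 7: P2 pit1 -> P1=[1,1,8,0,6,5](2) P2=[4,0,1,5,1,9](3)
Move 8: P1 pit4 -> P1=[1,1,8,0,0,6](3) P2=[5,1,2,6,1,9](3)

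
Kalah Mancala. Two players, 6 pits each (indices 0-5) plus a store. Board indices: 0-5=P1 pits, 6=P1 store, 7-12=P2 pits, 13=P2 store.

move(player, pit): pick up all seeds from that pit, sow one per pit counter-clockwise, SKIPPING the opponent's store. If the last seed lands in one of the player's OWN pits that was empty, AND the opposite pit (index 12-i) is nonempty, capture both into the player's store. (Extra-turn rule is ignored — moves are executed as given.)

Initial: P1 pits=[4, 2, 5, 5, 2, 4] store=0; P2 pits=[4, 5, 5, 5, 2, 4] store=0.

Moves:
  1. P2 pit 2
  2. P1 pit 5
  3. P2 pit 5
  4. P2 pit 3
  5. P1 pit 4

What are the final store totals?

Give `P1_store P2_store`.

Move 1: P2 pit2 -> P1=[5,2,5,5,2,4](0) P2=[4,5,0,6,3,5](1)
Move 2: P1 pit5 -> P1=[5,2,5,5,2,0](1) P2=[5,6,1,6,3,5](1)
Move 3: P2 pit5 -> P1=[6,3,6,6,2,0](1) P2=[5,6,1,6,3,0](2)
Move 4: P2 pit3 -> P1=[7,4,7,6,2,0](1) P2=[5,6,1,0,4,1](3)
Move 5: P1 pit4 -> P1=[7,4,7,6,0,1](2) P2=[5,6,1,0,4,1](3)

Answer: 2 3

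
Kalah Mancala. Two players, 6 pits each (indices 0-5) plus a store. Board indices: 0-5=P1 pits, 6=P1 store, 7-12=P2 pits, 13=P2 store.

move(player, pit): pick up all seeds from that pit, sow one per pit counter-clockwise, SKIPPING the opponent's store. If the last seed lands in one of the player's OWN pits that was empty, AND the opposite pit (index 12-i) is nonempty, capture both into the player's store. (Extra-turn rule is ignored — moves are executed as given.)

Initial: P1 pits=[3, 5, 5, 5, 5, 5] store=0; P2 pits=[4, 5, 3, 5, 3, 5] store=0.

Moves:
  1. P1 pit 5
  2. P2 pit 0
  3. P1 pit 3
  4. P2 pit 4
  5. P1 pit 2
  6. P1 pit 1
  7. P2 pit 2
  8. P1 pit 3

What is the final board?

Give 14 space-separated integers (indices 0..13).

Answer: 5 0 1 0 9 4 4 3 8 0 8 1 8 2

Derivation:
Move 1: P1 pit5 -> P1=[3,5,5,5,5,0](1) P2=[5,6,4,6,3,5](0)
Move 2: P2 pit0 -> P1=[3,5,5,5,5,0](1) P2=[0,7,5,7,4,6](0)
Move 3: P1 pit3 -> P1=[3,5,5,0,6,1](2) P2=[1,8,5,7,4,6](0)
Move 4: P2 pit4 -> P1=[4,6,5,0,6,1](2) P2=[1,8,5,7,0,7](1)
Move 5: P1 pit2 -> P1=[4,6,0,1,7,2](3) P2=[2,8,5,7,0,7](1)
Move 6: P1 pit1 -> P1=[4,0,1,2,8,3](4) P2=[3,8,5,7,0,7](1)
Move 7: P2 pit2 -> P1=[5,0,1,2,8,3](4) P2=[3,8,0,8,1,8](2)
Move 8: P1 pit3 -> P1=[5,0,1,0,9,4](4) P2=[3,8,0,8,1,8](2)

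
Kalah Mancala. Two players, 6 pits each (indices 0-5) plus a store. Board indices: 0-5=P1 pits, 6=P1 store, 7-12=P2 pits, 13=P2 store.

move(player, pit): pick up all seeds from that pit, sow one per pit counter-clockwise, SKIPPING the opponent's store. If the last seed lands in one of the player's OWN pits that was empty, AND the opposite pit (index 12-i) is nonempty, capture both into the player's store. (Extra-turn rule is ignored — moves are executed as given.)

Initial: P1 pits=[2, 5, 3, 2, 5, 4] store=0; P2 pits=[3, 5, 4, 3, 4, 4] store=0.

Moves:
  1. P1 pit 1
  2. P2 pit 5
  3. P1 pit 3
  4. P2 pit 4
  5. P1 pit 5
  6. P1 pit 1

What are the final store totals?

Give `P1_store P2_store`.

Move 1: P1 pit1 -> P1=[2,0,4,3,6,5](1) P2=[3,5,4,3,4,4](0)
Move 2: P2 pit5 -> P1=[3,1,5,3,6,5](1) P2=[3,5,4,3,4,0](1)
Move 3: P1 pit3 -> P1=[3,1,5,0,7,6](2) P2=[3,5,4,3,4,0](1)
Move 4: P2 pit4 -> P1=[4,2,5,0,7,6](2) P2=[3,5,4,3,0,1](2)
Move 5: P1 pit5 -> P1=[4,2,5,0,7,0](3) P2=[4,6,5,4,1,1](2)
Move 6: P1 pit1 -> P1=[4,0,6,0,7,0](9) P2=[4,6,0,4,1,1](2)

Answer: 9 2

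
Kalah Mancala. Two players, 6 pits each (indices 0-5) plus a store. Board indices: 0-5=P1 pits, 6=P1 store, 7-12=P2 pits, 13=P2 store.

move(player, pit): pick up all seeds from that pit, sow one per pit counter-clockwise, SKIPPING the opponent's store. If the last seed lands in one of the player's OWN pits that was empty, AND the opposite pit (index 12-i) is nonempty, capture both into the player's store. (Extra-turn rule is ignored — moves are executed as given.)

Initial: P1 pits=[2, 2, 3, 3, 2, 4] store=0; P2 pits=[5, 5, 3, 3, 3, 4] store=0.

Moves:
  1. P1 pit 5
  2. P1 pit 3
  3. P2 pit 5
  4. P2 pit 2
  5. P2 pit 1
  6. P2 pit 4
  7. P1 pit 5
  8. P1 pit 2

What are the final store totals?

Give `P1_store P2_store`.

Move 1: P1 pit5 -> P1=[2,2,3,3,2,0](1) P2=[6,6,4,3,3,4](0)
Move 2: P1 pit3 -> P1=[2,2,3,0,3,1](2) P2=[6,6,4,3,3,4](0)
Move 3: P2 pit5 -> P1=[3,3,4,0,3,1](2) P2=[6,6,4,3,3,0](1)
Move 4: P2 pit2 -> P1=[3,3,4,0,3,1](2) P2=[6,6,0,4,4,1](2)
Move 5: P2 pit1 -> P1=[4,3,4,0,3,1](2) P2=[6,0,1,5,5,2](3)
Move 6: P2 pit4 -> P1=[5,4,5,0,3,1](2) P2=[6,0,1,5,0,3](4)
Move 7: P1 pit5 -> P1=[5,4,5,0,3,0](3) P2=[6,0,1,5,0,3](4)
Move 8: P1 pit2 -> P1=[5,4,0,1,4,1](4) P2=[7,0,1,5,0,3](4)

Answer: 4 4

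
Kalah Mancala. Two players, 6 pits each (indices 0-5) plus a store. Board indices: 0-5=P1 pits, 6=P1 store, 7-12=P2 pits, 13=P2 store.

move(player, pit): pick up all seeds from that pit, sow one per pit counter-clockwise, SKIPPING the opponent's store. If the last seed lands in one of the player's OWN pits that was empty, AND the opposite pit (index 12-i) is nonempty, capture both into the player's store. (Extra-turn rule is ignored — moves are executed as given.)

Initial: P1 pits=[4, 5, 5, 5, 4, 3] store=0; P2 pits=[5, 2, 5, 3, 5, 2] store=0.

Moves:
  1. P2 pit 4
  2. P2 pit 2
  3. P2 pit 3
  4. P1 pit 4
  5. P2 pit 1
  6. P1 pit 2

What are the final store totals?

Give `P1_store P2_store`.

Move 1: P2 pit4 -> P1=[5,6,6,5,4,3](0) P2=[5,2,5,3,0,3](1)
Move 2: P2 pit2 -> P1=[6,6,6,5,4,3](0) P2=[5,2,0,4,1,4](2)
Move 3: P2 pit3 -> P1=[7,6,6,5,4,3](0) P2=[5,2,0,0,2,5](3)
Move 4: P1 pit4 -> P1=[7,6,6,5,0,4](1) P2=[6,3,0,0,2,5](3)
Move 5: P2 pit1 -> P1=[7,6,6,5,0,4](1) P2=[6,0,1,1,3,5](3)
Move 6: P1 pit2 -> P1=[7,6,0,6,1,5](2) P2=[7,1,1,1,3,5](3)

Answer: 2 3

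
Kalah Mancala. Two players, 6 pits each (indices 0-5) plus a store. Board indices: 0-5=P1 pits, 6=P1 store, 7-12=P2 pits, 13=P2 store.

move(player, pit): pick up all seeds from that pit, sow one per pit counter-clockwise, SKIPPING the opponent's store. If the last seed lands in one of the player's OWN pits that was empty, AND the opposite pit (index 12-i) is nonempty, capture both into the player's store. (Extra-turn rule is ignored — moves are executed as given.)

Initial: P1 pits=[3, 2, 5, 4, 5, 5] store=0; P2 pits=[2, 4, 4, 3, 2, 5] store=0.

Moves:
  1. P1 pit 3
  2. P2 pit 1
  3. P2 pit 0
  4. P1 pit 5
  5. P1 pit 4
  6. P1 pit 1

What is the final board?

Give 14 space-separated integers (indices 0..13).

Move 1: P1 pit3 -> P1=[3,2,5,0,6,6](1) P2=[3,4,4,3,2,5](0)
Move 2: P2 pit1 -> P1=[3,2,5,0,6,6](1) P2=[3,0,5,4,3,6](0)
Move 3: P2 pit0 -> P1=[3,2,5,0,6,6](1) P2=[0,1,6,5,3,6](0)
Move 4: P1 pit5 -> P1=[3,2,5,0,6,0](2) P2=[1,2,7,6,4,6](0)
Move 5: P1 pit4 -> P1=[3,2,5,0,0,1](3) P2=[2,3,8,7,4,6](0)
Move 6: P1 pit1 -> P1=[3,0,6,0,0,1](12) P2=[2,3,0,7,4,6](0)

Answer: 3 0 6 0 0 1 12 2 3 0 7 4 6 0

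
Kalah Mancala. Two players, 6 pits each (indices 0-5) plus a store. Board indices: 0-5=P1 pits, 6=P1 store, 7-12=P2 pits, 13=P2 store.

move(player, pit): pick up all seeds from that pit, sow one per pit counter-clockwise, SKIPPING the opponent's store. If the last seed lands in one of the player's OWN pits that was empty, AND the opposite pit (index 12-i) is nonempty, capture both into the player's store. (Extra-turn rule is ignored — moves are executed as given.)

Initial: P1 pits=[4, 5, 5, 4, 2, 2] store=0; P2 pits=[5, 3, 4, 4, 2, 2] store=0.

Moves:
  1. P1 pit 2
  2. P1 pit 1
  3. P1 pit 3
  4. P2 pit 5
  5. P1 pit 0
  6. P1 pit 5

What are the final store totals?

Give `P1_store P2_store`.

Move 1: P1 pit2 -> P1=[4,5,0,5,3,3](1) P2=[6,3,4,4,2,2](0)
Move 2: P1 pit1 -> P1=[4,0,1,6,4,4](2) P2=[6,3,4,4,2,2](0)
Move 3: P1 pit3 -> P1=[4,0,1,0,5,5](3) P2=[7,4,5,4,2,2](0)
Move 4: P2 pit5 -> P1=[5,0,1,0,5,5](3) P2=[7,4,5,4,2,0](1)
Move 5: P1 pit0 -> P1=[0,1,2,1,6,6](3) P2=[7,4,5,4,2,0](1)
Move 6: P1 pit5 -> P1=[0,1,2,1,6,0](4) P2=[8,5,6,5,3,0](1)

Answer: 4 1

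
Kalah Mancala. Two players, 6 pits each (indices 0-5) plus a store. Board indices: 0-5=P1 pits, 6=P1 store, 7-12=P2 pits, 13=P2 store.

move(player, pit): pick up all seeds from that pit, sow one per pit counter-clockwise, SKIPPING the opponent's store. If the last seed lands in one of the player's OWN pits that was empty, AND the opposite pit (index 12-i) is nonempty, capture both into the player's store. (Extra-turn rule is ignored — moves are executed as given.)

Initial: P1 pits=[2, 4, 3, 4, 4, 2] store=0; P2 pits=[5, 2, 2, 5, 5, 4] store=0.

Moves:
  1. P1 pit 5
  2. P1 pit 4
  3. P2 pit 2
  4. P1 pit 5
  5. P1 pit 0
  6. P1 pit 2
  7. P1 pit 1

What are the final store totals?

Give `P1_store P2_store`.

Answer: 5 0

Derivation:
Move 1: P1 pit5 -> P1=[2,4,3,4,4,0](1) P2=[6,2,2,5,5,4](0)
Move 2: P1 pit4 -> P1=[2,4,3,4,0,1](2) P2=[7,3,2,5,5,4](0)
Move 3: P2 pit2 -> P1=[2,4,3,4,0,1](2) P2=[7,3,0,6,6,4](0)
Move 4: P1 pit5 -> P1=[2,4,3,4,0,0](3) P2=[7,3,0,6,6,4](0)
Move 5: P1 pit0 -> P1=[0,5,4,4,0,0](3) P2=[7,3,0,6,6,4](0)
Move 6: P1 pit2 -> P1=[0,5,0,5,1,1](4) P2=[7,3,0,6,6,4](0)
Move 7: P1 pit1 -> P1=[0,0,1,6,2,2](5) P2=[7,3,0,6,6,4](0)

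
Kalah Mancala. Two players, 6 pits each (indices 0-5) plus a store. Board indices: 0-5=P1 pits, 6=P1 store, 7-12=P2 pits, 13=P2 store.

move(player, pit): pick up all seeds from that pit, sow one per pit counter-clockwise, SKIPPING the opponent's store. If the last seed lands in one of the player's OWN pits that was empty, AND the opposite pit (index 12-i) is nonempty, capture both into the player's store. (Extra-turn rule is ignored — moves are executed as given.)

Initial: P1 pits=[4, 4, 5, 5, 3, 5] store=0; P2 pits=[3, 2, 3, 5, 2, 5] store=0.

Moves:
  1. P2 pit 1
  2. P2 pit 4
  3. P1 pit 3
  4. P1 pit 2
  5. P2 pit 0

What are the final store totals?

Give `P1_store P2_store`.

Answer: 2 1

Derivation:
Move 1: P2 pit1 -> P1=[4,4,5,5,3,5](0) P2=[3,0,4,6,2,5](0)
Move 2: P2 pit4 -> P1=[4,4,5,5,3,5](0) P2=[3,0,4,6,0,6](1)
Move 3: P1 pit3 -> P1=[4,4,5,0,4,6](1) P2=[4,1,4,6,0,6](1)
Move 4: P1 pit2 -> P1=[4,4,0,1,5,7](2) P2=[5,1,4,6,0,6](1)
Move 5: P2 pit0 -> P1=[4,4,0,1,5,7](2) P2=[0,2,5,7,1,7](1)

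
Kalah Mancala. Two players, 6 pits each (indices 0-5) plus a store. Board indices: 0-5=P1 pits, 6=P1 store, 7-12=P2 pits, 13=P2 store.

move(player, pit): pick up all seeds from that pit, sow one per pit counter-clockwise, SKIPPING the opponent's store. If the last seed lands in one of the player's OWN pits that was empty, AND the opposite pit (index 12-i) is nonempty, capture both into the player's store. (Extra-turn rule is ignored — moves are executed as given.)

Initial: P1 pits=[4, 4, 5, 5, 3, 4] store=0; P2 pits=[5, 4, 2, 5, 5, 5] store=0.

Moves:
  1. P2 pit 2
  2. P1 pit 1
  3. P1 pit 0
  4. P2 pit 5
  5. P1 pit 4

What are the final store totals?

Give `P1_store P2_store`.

Answer: 1 1

Derivation:
Move 1: P2 pit2 -> P1=[4,4,5,5,3,4](0) P2=[5,4,0,6,6,5](0)
Move 2: P1 pit1 -> P1=[4,0,6,6,4,5](0) P2=[5,4,0,6,6,5](0)
Move 3: P1 pit0 -> P1=[0,1,7,7,5,5](0) P2=[5,4,0,6,6,5](0)
Move 4: P2 pit5 -> P1=[1,2,8,8,5,5](0) P2=[5,4,0,6,6,0](1)
Move 5: P1 pit4 -> P1=[1,2,8,8,0,6](1) P2=[6,5,1,6,6,0](1)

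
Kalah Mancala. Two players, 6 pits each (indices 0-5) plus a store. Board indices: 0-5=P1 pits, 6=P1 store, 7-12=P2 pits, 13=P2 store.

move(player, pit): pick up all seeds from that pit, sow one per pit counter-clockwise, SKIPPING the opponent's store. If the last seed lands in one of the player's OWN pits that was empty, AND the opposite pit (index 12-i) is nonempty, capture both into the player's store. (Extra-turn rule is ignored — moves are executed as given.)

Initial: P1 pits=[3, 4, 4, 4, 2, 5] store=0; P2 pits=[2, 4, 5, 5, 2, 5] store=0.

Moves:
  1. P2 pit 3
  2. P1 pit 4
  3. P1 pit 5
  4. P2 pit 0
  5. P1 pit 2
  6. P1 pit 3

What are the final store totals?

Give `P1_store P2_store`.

Move 1: P2 pit3 -> P1=[4,5,4,4,2,5](0) P2=[2,4,5,0,3,6](1)
Move 2: P1 pit4 -> P1=[4,5,4,4,0,6](1) P2=[2,4,5,0,3,6](1)
Move 3: P1 pit5 -> P1=[4,5,4,4,0,0](2) P2=[3,5,6,1,4,6](1)
Move 4: P2 pit0 -> P1=[4,5,4,4,0,0](2) P2=[0,6,7,2,4,6](1)
Move 5: P1 pit2 -> P1=[4,5,0,5,1,1](3) P2=[0,6,7,2,4,6](1)
Move 6: P1 pit3 -> P1=[4,5,0,0,2,2](4) P2=[1,7,7,2,4,6](1)

Answer: 4 1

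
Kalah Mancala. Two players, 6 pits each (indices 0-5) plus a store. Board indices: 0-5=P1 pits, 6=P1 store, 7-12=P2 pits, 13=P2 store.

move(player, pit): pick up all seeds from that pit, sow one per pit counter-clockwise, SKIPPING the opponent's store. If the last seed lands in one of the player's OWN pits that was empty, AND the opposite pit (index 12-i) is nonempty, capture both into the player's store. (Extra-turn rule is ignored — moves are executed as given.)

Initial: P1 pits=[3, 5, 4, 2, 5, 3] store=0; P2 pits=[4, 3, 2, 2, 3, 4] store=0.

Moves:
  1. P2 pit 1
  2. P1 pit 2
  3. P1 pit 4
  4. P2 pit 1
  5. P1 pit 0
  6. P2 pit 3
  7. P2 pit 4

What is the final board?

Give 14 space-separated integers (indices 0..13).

Answer: 2 7 2 4 0 5 2 5 0 5 0 0 6 2

Derivation:
Move 1: P2 pit1 -> P1=[3,5,4,2,5,3](0) P2=[4,0,3,3,4,4](0)
Move 2: P1 pit2 -> P1=[3,5,0,3,6,4](1) P2=[4,0,3,3,4,4](0)
Move 3: P1 pit4 -> P1=[3,5,0,3,0,5](2) P2=[5,1,4,4,4,4](0)
Move 4: P2 pit1 -> P1=[3,5,0,3,0,5](2) P2=[5,0,5,4,4,4](0)
Move 5: P1 pit0 -> P1=[0,6,1,4,0,5](2) P2=[5,0,5,4,4,4](0)
Move 6: P2 pit3 -> P1=[1,6,1,4,0,5](2) P2=[5,0,5,0,5,5](1)
Move 7: P2 pit4 -> P1=[2,7,2,4,0,5](2) P2=[5,0,5,0,0,6](2)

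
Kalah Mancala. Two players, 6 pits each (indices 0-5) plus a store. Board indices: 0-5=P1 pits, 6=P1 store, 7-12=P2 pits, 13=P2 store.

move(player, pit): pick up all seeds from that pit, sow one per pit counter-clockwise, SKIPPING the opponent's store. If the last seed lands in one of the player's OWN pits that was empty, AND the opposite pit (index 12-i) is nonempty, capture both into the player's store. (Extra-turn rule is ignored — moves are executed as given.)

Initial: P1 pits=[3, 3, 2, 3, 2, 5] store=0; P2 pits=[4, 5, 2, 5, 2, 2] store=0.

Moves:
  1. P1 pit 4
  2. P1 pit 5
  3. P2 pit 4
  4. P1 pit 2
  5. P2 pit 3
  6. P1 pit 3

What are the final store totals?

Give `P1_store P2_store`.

Move 1: P1 pit4 -> P1=[3,3,2,3,0,6](1) P2=[4,5,2,5,2,2](0)
Move 2: P1 pit5 -> P1=[3,3,2,3,0,0](2) P2=[5,6,3,6,3,2](0)
Move 3: P2 pit4 -> P1=[4,3,2,3,0,0](2) P2=[5,6,3,6,0,3](1)
Move 4: P1 pit2 -> P1=[4,3,0,4,0,0](9) P2=[5,0,3,6,0,3](1)
Move 5: P2 pit3 -> P1=[5,4,1,4,0,0](9) P2=[5,0,3,0,1,4](2)
Move 6: P1 pit3 -> P1=[5,4,1,0,1,1](10) P2=[6,0,3,0,1,4](2)

Answer: 10 2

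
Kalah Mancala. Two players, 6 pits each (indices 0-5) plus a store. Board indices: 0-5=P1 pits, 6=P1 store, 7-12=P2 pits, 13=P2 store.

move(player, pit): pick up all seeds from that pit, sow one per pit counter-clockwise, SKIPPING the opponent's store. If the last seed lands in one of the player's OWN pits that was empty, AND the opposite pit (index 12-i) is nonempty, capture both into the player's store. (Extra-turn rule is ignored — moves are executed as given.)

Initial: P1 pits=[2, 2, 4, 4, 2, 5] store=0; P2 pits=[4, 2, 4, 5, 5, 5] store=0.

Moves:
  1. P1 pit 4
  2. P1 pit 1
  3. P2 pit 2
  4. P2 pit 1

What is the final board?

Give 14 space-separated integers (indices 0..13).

Answer: 2 0 5 5 0 6 1 4 0 1 7 6 6 1

Derivation:
Move 1: P1 pit4 -> P1=[2,2,4,4,0,6](1) P2=[4,2,4,5,5,5](0)
Move 2: P1 pit1 -> P1=[2,0,5,5,0,6](1) P2=[4,2,4,5,5,5](0)
Move 3: P2 pit2 -> P1=[2,0,5,5,0,6](1) P2=[4,2,0,6,6,6](1)
Move 4: P2 pit1 -> P1=[2,0,5,5,0,6](1) P2=[4,0,1,7,6,6](1)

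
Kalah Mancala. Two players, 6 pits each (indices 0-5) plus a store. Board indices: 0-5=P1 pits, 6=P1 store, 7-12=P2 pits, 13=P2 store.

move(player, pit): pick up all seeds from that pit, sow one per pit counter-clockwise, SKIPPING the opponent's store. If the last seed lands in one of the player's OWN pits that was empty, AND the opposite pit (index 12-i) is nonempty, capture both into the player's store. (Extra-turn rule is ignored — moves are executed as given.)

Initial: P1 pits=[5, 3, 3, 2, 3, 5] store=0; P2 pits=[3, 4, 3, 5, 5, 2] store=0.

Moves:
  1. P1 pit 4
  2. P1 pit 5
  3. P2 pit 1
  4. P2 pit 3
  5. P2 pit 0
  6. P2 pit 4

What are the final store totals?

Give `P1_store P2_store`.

Answer: 2 5

Derivation:
Move 1: P1 pit4 -> P1=[5,3,3,2,0,6](1) P2=[4,4,3,5,5,2](0)
Move 2: P1 pit5 -> P1=[5,3,3,2,0,0](2) P2=[5,5,4,6,6,2](0)
Move 3: P2 pit1 -> P1=[5,3,3,2,0,0](2) P2=[5,0,5,7,7,3](1)
Move 4: P2 pit3 -> P1=[6,4,4,3,0,0](2) P2=[5,0,5,0,8,4](2)
Move 5: P2 pit0 -> P1=[6,4,4,3,0,0](2) P2=[0,1,6,1,9,5](2)
Move 6: P2 pit4 -> P1=[7,5,5,4,1,0](2) P2=[0,1,6,1,0,6](5)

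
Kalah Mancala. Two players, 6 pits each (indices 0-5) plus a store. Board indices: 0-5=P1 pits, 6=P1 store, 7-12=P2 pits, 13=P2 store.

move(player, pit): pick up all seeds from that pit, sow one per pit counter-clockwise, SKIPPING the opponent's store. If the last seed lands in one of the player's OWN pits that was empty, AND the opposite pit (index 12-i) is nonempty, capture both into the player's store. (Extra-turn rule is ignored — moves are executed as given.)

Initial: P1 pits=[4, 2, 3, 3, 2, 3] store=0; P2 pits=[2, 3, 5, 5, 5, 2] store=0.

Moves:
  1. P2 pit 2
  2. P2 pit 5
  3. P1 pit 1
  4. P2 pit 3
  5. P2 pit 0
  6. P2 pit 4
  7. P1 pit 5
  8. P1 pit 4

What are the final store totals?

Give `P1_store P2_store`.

Move 1: P2 pit2 -> P1=[5,2,3,3,2,3](0) P2=[2,3,0,6,6,3](1)
Move 2: P2 pit5 -> P1=[6,3,3,3,2,3](0) P2=[2,3,0,6,6,0](2)
Move 3: P1 pit1 -> P1=[6,0,4,4,3,3](0) P2=[2,3,0,6,6,0](2)
Move 4: P2 pit3 -> P1=[7,1,5,4,3,3](0) P2=[2,3,0,0,7,1](3)
Move 5: P2 pit0 -> P1=[7,1,5,0,3,3](0) P2=[0,4,0,0,7,1](8)
Move 6: P2 pit4 -> P1=[8,2,6,1,4,3](0) P2=[0,4,0,0,0,2](9)
Move 7: P1 pit5 -> P1=[8,2,6,1,4,0](1) P2=[1,5,0,0,0,2](9)
Move 8: P1 pit4 -> P1=[8,2,6,1,0,1](2) P2=[2,6,0,0,0,2](9)

Answer: 2 9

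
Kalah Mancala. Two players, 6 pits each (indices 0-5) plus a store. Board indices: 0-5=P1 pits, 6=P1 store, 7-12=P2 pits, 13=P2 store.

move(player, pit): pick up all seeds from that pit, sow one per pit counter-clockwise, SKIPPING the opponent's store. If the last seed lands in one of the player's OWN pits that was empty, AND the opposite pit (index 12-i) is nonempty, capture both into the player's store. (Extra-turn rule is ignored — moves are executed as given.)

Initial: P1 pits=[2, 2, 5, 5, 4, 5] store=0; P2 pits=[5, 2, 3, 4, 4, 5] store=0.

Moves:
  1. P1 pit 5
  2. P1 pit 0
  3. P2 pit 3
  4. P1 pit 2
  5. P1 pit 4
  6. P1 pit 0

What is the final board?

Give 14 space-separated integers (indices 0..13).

Answer: 0 5 0 6 0 2 3 8 5 5 0 5 6 1

Derivation:
Move 1: P1 pit5 -> P1=[2,2,5,5,4,0](1) P2=[6,3,4,5,4,5](0)
Move 2: P1 pit0 -> P1=[0,3,6,5,4,0](1) P2=[6,3,4,5,4,5](0)
Move 3: P2 pit3 -> P1=[1,4,6,5,4,0](1) P2=[6,3,4,0,5,6](1)
Move 4: P1 pit2 -> P1=[1,4,0,6,5,1](2) P2=[7,4,4,0,5,6](1)
Move 5: P1 pit4 -> P1=[1,4,0,6,0,2](3) P2=[8,5,5,0,5,6](1)
Move 6: P1 pit0 -> P1=[0,5,0,6,0,2](3) P2=[8,5,5,0,5,6](1)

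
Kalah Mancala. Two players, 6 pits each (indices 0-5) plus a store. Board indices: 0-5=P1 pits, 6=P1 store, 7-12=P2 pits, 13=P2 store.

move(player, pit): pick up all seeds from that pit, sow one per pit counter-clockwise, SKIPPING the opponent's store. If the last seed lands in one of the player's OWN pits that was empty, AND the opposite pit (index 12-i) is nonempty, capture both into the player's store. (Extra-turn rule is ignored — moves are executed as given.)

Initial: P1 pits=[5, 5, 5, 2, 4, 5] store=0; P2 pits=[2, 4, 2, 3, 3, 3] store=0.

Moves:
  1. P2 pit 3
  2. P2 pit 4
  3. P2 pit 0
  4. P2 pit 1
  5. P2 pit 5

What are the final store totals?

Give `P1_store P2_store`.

Answer: 0 4

Derivation:
Move 1: P2 pit3 -> P1=[5,5,5,2,4,5](0) P2=[2,4,2,0,4,4](1)
Move 2: P2 pit4 -> P1=[6,6,5,2,4,5](0) P2=[2,4,2,0,0,5](2)
Move 3: P2 pit0 -> P1=[6,6,5,2,4,5](0) P2=[0,5,3,0,0,5](2)
Move 4: P2 pit1 -> P1=[6,6,5,2,4,5](0) P2=[0,0,4,1,1,6](3)
Move 5: P2 pit5 -> P1=[7,7,6,3,5,5](0) P2=[0,0,4,1,1,0](4)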